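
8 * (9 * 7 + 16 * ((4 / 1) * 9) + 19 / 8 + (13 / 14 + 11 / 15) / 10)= 2694473 / 525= 5132.33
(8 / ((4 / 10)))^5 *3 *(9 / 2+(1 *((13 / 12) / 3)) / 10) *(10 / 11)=1306400000 / 33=39587878.79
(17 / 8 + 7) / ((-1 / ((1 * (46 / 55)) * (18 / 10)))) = -15111 / 1100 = -13.74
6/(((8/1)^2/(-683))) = -2049/32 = -64.03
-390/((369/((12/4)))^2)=-130/5043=-0.03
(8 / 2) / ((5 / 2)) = 8 / 5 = 1.60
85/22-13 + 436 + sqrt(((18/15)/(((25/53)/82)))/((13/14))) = 2 * sqrt(5932290)/325 + 9391/22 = 441.85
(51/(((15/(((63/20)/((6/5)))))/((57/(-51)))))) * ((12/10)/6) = -399/200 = -2.00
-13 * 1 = -13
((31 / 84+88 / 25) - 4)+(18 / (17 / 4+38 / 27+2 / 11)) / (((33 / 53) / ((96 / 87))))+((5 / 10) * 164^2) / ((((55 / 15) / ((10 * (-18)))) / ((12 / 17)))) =-5259187633614169 / 11285805300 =-466000.21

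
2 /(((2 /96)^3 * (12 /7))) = 129024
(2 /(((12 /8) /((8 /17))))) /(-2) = -16 /51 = -0.31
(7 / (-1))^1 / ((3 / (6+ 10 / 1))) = -112 / 3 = -37.33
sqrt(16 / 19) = 4 *sqrt(19) / 19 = 0.92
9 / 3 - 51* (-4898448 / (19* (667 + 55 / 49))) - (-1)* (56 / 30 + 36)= 91999811383 / 4665165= 19720.59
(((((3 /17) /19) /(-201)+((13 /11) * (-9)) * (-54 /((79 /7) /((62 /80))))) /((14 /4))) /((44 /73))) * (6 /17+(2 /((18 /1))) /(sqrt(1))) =76889561621869 /8862153105960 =8.68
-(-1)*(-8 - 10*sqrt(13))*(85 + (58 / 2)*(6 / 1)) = -2590*sqrt(13) - 2072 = -11410.38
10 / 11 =0.91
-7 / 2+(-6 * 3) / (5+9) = -67 / 14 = -4.79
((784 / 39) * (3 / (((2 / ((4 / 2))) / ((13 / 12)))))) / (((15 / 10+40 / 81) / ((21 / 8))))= 27783 / 323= 86.02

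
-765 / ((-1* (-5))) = -153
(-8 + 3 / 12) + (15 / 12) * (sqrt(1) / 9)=-137 / 18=-7.61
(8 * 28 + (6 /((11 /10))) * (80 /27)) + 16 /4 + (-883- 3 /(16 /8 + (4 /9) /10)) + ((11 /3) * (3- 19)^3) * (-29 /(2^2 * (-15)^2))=-106817003 /683100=-156.37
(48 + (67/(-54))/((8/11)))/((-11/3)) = -19999/1584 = -12.63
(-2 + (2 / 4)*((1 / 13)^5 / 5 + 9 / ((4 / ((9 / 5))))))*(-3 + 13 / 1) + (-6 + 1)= -7054563 / 1485172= -4.75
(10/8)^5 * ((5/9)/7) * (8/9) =15625/72576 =0.22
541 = 541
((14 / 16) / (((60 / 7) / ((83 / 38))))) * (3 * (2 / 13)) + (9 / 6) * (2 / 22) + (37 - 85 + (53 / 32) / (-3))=-31503817 / 652080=-48.31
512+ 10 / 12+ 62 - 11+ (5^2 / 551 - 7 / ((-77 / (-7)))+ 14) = 20991995 / 36366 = 577.24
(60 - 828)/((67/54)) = -41472/67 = -618.99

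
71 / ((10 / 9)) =639 / 10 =63.90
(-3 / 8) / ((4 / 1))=-3 / 32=-0.09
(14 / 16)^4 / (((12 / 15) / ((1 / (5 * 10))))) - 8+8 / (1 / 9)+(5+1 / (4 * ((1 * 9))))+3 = 106230889 / 1474560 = 72.04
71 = 71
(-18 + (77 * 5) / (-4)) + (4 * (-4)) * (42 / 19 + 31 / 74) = -439575 / 2812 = -156.32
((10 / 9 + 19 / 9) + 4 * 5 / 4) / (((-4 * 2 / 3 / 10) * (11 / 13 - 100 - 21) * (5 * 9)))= 481 / 84348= 0.01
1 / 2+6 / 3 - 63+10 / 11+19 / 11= -1273 / 22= -57.86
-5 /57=-0.09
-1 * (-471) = 471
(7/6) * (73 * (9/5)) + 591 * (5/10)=2244/5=448.80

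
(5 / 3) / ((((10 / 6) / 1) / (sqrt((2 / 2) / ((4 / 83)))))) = sqrt(83) / 2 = 4.56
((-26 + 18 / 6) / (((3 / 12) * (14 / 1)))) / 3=-46 / 21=-2.19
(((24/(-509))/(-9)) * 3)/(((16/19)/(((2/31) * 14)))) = 266/15779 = 0.02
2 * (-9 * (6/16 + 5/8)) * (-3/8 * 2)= 27/2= 13.50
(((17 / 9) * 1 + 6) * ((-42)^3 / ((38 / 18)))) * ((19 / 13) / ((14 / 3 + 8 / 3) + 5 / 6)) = -644112 / 13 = -49547.08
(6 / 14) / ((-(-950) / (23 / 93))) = 23 / 206150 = 0.00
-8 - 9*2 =-26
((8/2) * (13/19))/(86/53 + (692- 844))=-1378/75715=-0.02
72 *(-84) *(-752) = 4548096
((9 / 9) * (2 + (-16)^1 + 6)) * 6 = -48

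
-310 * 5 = -1550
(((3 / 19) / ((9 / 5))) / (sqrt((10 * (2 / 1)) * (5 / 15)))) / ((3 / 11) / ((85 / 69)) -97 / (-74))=34595 * sqrt(15) / 6042741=0.02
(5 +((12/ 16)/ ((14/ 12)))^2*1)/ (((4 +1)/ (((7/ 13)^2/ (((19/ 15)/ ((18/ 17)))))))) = 28647/ 109174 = 0.26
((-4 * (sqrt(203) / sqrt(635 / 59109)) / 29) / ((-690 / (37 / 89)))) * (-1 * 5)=-74 * sqrt(7619445645) / 113086515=-0.06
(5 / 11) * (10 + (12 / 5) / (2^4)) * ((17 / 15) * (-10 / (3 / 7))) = -24157 / 198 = -122.01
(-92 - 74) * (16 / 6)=-1328 / 3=-442.67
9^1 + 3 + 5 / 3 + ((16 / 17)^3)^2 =1039971977 / 72412707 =14.36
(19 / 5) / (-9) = -19 / 45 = -0.42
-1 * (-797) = 797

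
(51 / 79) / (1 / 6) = 306 / 79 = 3.87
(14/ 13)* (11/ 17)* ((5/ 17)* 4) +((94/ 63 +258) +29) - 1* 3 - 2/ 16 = 541902845/ 1893528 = 286.19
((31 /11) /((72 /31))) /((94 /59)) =56699 /74448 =0.76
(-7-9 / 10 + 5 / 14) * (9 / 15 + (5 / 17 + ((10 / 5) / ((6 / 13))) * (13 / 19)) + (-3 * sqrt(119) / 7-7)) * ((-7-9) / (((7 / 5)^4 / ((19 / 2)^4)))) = -12901779000 * sqrt(119) / 117649-32805225200 / 40817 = -2000000.26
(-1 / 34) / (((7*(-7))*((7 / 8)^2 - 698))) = -32 / 37170959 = -0.00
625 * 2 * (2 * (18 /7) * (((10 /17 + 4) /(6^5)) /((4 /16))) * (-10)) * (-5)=812500 /1071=758.64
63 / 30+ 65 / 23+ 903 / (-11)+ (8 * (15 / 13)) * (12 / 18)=-2335551 / 32890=-71.01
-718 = -718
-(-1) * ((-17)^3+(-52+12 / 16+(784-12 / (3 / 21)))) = -4264.25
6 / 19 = 0.32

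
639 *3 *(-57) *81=-8850789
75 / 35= 15 / 7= 2.14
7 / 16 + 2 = 39 / 16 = 2.44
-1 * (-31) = 31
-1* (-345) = 345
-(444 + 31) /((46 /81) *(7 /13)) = -500175 /322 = -1553.34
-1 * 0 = 0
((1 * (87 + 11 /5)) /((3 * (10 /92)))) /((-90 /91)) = -933478 /3375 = -276.59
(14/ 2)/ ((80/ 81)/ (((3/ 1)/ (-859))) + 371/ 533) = -906633/ 36537607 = -0.02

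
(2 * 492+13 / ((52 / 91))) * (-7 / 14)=-503.38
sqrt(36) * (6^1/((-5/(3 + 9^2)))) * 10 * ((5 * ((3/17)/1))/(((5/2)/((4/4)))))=-36288/17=-2134.59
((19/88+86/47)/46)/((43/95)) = 803795/8181008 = 0.10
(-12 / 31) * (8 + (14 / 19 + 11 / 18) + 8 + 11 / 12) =-403 / 57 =-7.07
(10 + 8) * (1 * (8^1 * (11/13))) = 1584/13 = 121.85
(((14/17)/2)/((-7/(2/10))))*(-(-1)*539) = -539/85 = -6.34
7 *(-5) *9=-315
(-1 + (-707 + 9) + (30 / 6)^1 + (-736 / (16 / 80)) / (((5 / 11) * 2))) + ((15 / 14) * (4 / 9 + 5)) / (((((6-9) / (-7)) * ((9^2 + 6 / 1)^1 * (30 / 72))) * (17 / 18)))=-2337610 / 493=-4741.60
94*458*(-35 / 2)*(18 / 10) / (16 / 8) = -678069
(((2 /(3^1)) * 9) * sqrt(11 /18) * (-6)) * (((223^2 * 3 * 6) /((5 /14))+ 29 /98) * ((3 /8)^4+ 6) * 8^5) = -726754736221272 * sqrt(22) /245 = -13913395380810.50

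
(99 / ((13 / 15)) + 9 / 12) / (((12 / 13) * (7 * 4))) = 1993 / 448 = 4.45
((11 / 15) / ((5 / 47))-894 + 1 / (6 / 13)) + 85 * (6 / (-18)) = -136991 / 150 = -913.27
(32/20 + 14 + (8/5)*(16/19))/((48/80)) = 1610/57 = 28.25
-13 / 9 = -1.44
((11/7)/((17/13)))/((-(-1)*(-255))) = -143/30345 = -0.00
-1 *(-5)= 5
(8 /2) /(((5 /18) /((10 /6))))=24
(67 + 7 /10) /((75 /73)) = 65.89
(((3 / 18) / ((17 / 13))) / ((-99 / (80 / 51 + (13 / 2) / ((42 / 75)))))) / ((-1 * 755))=0.00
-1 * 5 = -5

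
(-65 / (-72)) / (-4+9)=13 / 72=0.18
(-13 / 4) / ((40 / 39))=-507 / 160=-3.17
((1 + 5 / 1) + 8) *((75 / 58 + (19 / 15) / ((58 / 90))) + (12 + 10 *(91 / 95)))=191597 / 551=347.73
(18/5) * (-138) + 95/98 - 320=-815.83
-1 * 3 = -3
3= 3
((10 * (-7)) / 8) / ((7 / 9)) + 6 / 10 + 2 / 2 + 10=7 / 20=0.35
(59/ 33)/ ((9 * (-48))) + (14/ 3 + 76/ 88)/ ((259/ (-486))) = -38331521/ 3692304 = -10.38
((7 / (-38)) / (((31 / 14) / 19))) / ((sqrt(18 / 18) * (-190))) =0.01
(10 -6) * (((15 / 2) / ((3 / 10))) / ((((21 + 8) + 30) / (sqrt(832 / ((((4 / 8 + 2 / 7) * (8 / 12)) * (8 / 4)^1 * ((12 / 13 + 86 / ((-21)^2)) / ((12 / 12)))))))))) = 21840 * sqrt(740355) / 416009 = 45.17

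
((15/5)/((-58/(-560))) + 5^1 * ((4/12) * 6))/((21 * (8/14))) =565/174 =3.25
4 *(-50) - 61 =-261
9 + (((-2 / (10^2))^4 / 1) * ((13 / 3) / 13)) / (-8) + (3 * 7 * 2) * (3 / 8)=3712499999 / 150000000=24.75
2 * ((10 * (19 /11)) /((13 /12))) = 4560 /143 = 31.89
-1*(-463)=463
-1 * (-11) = 11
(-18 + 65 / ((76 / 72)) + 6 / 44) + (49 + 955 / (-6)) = -41665 / 627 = -66.45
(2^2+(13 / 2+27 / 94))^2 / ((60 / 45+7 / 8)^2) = 148060224 / 6205081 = 23.86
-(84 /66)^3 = -2744 /1331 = -2.06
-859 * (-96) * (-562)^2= 26045759616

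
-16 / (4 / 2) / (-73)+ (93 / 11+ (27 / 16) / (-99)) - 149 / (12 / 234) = -3383641 / 1168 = -2896.95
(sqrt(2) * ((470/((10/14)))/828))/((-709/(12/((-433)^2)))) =-658 * sqrt(2)/9172149369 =-0.00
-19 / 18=-1.06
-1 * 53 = -53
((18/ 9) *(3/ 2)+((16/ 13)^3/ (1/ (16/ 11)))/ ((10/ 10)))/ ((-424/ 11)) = -138037/ 931528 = -0.15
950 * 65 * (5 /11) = 308750 /11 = 28068.18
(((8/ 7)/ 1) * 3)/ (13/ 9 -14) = -216/ 791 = -0.27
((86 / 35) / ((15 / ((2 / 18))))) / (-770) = -43 / 1819125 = -0.00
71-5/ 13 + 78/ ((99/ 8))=76.92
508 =508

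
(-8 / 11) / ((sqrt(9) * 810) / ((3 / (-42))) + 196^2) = -2 / 12089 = -0.00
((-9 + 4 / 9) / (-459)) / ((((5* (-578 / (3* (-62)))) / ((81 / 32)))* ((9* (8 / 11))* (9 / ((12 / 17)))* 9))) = 26257 / 6494592960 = 0.00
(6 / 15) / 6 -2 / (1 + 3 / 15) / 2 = -23 / 30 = -0.77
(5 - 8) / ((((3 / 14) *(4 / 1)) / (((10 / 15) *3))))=-7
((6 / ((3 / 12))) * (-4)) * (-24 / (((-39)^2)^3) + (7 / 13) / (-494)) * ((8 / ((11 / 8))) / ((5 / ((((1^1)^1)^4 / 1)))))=9949709312 / 81713049561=0.12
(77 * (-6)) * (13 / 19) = -6006 / 19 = -316.11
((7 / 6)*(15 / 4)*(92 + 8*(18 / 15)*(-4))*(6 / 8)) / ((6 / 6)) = 1407 / 8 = 175.88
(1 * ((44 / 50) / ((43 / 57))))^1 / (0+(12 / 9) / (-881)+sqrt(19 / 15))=13257288 / 9511835855+2919917682 * sqrt(285) / 47559179275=1.04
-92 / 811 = -0.11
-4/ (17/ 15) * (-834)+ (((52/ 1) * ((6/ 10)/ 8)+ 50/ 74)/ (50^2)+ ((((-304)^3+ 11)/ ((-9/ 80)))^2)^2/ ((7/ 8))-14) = 3210132157719587873012619449906030721541774987/ 722202075000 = 4444922368465346590166775000000000.00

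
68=68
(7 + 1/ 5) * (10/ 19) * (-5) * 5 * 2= -3600/ 19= -189.47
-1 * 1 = -1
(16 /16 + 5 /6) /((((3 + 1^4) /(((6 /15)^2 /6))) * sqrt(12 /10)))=11 * sqrt(30) /5400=0.01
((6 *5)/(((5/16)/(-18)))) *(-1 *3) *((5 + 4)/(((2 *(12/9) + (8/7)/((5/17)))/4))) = 1224720/43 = 28481.86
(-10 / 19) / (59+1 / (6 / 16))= -6 / 703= -0.01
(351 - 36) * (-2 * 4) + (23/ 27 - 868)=-91453/ 27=-3387.15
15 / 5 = 3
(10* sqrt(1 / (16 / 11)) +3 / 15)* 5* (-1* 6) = -75* sqrt(11) - 6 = -254.75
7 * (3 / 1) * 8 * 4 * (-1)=-672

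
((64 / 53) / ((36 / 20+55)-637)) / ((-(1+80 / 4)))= 320 / 3228813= 0.00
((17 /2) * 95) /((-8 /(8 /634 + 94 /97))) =-24375195 /245992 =-99.09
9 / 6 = 3 / 2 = 1.50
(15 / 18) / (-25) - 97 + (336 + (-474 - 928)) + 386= -23311 / 30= -777.03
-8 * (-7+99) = -736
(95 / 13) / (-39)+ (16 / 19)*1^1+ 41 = 401260 / 9633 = 41.65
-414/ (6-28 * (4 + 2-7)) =-207/ 17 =-12.18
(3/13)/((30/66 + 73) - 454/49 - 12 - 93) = -1617/285961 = -0.01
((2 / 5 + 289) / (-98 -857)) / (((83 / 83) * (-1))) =1447 / 4775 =0.30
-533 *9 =-4797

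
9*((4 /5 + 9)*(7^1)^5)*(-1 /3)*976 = -2411333904 /5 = -482266780.80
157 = 157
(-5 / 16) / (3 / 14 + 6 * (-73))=0.00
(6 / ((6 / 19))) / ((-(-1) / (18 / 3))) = 114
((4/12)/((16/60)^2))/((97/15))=1125/1552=0.72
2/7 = 0.29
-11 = -11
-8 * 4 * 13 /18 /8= -26 /9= -2.89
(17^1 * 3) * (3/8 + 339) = 138465/8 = 17308.12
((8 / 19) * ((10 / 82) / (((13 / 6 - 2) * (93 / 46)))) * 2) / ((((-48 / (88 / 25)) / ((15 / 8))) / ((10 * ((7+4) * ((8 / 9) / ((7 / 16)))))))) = -14248960 / 1521387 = -9.37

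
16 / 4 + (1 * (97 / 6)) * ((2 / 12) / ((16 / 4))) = 673 / 144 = 4.67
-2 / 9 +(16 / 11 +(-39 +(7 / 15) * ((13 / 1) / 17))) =-314812 / 8415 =-37.41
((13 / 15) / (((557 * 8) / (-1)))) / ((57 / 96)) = -52 / 158745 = -0.00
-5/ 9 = -0.56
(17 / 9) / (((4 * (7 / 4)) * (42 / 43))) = 731 / 2646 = 0.28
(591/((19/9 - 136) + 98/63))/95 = -1773/37715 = -0.05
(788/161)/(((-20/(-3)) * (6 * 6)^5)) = 197/16225090560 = 0.00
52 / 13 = 4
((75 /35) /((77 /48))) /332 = 180 /44737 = 0.00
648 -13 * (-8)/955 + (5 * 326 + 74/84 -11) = 90969073/40110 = 2267.99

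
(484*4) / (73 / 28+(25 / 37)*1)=2005696 / 3401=589.74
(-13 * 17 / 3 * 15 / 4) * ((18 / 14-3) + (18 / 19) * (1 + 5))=-1096.69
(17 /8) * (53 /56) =901 /448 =2.01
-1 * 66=-66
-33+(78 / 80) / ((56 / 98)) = -5007 / 160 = -31.29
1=1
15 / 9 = 5 / 3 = 1.67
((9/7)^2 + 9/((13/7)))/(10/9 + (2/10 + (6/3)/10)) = 46575/10829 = 4.30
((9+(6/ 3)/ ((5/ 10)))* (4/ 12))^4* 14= 399854/ 81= 4936.47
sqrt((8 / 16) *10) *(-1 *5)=-5 *sqrt(5)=-11.18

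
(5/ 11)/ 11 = 5/ 121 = 0.04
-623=-623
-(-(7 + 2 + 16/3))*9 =129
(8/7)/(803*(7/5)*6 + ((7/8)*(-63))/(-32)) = 10240/60452427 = 0.00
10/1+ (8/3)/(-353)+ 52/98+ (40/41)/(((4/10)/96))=520541732/2127531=244.67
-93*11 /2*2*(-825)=843975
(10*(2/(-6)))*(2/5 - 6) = 56/3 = 18.67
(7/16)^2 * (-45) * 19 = -41895/256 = -163.65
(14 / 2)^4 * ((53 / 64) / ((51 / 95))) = 3703.75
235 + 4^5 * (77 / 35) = 2487.80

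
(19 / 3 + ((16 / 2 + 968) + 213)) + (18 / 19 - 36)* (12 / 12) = 1160.28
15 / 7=2.14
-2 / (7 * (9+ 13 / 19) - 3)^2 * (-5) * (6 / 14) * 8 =86640 / 10607527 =0.01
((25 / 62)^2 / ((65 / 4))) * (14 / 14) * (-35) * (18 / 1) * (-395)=31106250 / 12493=2489.89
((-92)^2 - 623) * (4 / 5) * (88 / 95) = 2760032 / 475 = 5810.59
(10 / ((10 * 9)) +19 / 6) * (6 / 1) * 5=295 / 3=98.33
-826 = -826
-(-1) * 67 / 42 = 67 / 42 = 1.60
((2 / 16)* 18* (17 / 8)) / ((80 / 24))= 459 / 320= 1.43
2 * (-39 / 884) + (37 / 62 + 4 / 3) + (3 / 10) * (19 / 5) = 235717 / 79050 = 2.98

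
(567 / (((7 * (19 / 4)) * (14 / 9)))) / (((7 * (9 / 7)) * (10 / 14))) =162 / 95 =1.71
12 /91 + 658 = 59890 /91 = 658.13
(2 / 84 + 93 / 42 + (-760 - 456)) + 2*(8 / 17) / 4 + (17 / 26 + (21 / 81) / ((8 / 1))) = -405273031 / 334152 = -1212.84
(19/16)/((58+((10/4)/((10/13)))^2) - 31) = 19/601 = 0.03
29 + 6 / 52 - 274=-6367 / 26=-244.88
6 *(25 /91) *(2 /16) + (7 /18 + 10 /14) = 4289 /3276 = 1.31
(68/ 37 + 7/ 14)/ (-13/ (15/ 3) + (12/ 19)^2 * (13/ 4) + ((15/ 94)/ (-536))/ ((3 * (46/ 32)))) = -22616417155/ 12611801944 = -1.79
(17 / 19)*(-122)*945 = -1959930 / 19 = -103154.21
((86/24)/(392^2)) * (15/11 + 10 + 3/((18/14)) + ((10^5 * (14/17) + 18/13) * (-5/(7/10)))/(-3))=5978712561/1307450144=4.57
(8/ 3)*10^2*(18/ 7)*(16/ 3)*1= 25600/ 7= 3657.14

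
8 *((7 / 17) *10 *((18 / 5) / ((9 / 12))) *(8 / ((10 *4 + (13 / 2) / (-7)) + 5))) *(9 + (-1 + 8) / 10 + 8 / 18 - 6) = 118.95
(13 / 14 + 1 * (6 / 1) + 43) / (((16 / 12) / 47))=98559 / 56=1759.98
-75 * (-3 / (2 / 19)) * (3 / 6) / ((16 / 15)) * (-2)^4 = 64125 / 4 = 16031.25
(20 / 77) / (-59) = -20 / 4543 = -0.00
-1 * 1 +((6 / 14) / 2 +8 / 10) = 1 / 70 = 0.01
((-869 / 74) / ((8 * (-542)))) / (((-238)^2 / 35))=4345 / 2596431488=0.00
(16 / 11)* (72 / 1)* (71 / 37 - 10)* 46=-15844608 / 407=-38930.24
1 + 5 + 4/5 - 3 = 19/5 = 3.80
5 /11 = 0.45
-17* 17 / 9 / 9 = -289 / 81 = -3.57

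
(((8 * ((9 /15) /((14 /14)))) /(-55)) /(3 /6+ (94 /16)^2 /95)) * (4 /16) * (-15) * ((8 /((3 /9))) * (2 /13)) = 1050624 /750607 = 1.40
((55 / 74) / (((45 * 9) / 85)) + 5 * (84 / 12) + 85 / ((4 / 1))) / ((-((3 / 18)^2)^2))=-2704780 / 37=-73102.16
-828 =-828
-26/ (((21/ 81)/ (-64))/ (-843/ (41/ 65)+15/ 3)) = -8545712.61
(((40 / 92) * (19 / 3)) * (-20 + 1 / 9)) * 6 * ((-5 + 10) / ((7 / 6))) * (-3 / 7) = 680200 / 1127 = 603.55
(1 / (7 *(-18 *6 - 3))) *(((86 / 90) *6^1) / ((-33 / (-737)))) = -0.16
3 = 3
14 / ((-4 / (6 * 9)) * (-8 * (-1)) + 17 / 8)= 9.14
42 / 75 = 0.56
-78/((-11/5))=390/11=35.45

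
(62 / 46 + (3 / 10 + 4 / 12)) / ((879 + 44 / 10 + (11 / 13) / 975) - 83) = 1155115 / 466673726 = 0.00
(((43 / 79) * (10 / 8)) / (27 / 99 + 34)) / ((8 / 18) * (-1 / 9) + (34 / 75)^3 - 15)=-2993203125 / 2255045220116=-0.00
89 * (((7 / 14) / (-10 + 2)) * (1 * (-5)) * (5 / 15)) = 9.27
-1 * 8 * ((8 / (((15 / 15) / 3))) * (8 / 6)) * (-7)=1792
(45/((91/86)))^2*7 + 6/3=14979266/1183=12662.10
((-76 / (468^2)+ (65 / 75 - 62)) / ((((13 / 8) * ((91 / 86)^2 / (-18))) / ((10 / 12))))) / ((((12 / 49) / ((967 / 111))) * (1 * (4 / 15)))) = 149628957599785 / 2225530242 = 67232.95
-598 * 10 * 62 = -370760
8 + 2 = 10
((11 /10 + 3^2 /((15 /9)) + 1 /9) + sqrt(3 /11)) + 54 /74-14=-4435 /666 + sqrt(33) /11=-6.14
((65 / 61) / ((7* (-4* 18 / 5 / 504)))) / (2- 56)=325 / 3294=0.10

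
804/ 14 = 402/ 7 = 57.43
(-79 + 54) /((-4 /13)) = 325 /4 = 81.25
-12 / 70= -6 / 35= -0.17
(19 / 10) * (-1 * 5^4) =-2375 / 2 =-1187.50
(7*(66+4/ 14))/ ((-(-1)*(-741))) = -464/ 741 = -0.63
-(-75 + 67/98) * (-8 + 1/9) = -517093/882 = -586.27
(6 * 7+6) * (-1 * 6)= -288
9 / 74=0.12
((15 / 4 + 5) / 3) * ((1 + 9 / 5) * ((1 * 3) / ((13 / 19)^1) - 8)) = -2303 / 78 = -29.53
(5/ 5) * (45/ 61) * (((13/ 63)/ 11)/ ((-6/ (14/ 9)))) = -65/ 18117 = -0.00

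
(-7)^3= -343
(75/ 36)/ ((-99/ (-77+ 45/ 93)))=14825/ 9207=1.61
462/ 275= 1.68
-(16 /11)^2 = -256 /121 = -2.12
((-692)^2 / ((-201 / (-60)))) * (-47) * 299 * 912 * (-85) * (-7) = -73033654875417600 / 67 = -1090054550379367.16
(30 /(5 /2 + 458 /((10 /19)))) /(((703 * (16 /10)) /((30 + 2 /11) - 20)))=7000 /22495297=0.00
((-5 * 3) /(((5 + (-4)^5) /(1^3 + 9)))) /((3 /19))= 0.93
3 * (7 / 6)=7 / 2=3.50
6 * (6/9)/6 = 2/3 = 0.67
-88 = -88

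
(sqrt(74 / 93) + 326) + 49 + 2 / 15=376.03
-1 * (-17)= 17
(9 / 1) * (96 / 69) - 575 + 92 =-10821 / 23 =-470.48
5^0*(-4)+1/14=-55/14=-3.93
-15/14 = -1.07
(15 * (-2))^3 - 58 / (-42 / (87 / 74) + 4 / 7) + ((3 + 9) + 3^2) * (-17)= -97603889 / 3568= -27355.35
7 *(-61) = -427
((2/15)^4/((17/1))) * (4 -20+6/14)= -1744/6024375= -0.00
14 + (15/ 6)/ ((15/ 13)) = 97/ 6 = 16.17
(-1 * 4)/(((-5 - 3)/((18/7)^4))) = 21.86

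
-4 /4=-1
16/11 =1.45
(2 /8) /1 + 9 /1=37 /4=9.25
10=10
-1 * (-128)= 128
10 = 10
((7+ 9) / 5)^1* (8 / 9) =128 / 45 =2.84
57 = 57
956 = 956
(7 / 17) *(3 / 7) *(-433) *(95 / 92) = -123405 / 1564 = -78.90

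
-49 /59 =-0.83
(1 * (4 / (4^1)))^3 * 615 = 615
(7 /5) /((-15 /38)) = -266 /75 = -3.55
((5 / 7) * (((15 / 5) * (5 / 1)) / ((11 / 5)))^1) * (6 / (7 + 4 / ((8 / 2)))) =1125 / 308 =3.65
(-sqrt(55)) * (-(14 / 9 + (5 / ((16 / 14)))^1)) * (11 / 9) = 4697 * sqrt(55) / 648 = 53.76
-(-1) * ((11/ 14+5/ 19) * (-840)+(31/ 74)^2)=-91649981/ 104044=-880.88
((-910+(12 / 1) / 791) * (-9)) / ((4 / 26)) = 42108183 / 791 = 53234.11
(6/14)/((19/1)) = 3/133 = 0.02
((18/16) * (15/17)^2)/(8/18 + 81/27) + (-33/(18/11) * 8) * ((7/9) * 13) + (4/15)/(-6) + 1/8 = -1972546004/1209465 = -1630.92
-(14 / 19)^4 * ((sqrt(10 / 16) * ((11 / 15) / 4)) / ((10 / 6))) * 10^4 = -10564400 * sqrt(10) / 130321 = -256.35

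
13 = 13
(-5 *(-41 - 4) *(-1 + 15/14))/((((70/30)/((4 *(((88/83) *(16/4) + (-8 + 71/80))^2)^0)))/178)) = 240300/49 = 4904.08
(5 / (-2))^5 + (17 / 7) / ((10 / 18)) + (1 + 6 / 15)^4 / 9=-117001051 / 1260000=-92.86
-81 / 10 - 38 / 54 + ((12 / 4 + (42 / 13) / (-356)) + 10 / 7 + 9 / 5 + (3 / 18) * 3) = -4557599 / 2186730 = -2.08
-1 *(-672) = 672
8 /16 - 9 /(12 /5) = -13 /4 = -3.25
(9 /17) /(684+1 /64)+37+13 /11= 312574116 /8186299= 38.18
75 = 75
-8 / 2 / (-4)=1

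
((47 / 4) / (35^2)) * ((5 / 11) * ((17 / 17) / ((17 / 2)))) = 47 / 91630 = 0.00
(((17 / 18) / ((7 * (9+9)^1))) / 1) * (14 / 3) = 17 / 486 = 0.03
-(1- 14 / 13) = 1 / 13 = 0.08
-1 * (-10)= 10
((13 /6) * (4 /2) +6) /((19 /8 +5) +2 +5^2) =248 /825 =0.30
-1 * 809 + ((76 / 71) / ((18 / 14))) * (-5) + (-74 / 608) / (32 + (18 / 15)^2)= -132056609059 / 162398016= -813.17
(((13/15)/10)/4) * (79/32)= 0.05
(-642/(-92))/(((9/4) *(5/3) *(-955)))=-214/109825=-0.00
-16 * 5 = -80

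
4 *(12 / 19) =48 / 19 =2.53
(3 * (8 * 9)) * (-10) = -2160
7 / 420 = 1 / 60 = 0.02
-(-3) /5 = 3 /5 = 0.60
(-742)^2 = 550564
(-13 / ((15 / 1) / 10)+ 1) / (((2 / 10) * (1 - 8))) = 115 / 21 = 5.48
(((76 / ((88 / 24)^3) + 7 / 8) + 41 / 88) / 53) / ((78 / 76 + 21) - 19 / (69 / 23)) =874779 / 252402854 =0.00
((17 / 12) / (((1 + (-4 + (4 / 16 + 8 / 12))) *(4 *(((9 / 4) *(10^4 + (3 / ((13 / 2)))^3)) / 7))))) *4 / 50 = -261443 / 61791232500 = -0.00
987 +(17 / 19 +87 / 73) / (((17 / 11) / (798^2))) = 1068173211 / 1241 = 860735.87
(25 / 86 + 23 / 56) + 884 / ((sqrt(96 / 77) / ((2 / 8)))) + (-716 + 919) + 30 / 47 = 221 * sqrt(462) / 24 + 23126351 / 113176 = 402.27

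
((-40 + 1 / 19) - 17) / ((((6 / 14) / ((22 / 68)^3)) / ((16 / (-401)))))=20161988 / 112296441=0.18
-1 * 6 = -6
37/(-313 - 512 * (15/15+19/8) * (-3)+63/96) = 0.01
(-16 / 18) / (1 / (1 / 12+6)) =-146 / 27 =-5.41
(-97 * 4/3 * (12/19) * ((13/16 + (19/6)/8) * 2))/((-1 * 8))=2813/114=24.68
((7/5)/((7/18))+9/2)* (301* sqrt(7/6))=2633.45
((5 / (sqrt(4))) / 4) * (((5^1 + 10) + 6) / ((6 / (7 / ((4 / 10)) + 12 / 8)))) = 665 / 16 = 41.56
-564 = -564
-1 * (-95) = 95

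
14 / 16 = 0.88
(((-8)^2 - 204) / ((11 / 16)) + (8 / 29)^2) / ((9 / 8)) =-5021696 / 27753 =-180.94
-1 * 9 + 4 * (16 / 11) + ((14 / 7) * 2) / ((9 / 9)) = 9 / 11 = 0.82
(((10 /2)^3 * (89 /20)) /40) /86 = 445 /2752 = 0.16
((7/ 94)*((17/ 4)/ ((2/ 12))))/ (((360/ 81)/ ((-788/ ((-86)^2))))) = -632961/ 13904480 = -0.05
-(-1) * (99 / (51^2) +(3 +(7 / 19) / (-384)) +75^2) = 11866963865 / 2108544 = 5628.04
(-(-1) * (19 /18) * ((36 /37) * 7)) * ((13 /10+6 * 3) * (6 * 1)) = 832.51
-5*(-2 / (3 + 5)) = 5 / 4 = 1.25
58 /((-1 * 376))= -29 /188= -0.15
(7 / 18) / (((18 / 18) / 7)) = 49 / 18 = 2.72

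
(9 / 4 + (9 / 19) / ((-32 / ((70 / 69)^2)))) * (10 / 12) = 898465 / 482448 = 1.86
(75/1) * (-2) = -150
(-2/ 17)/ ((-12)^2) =-1/ 1224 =-0.00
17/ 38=0.45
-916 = -916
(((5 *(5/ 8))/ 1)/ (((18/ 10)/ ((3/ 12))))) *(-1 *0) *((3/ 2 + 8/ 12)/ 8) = 0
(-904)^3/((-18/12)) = 1477526528/3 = 492508842.67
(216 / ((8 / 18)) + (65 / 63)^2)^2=3737103719281 / 15752961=237231.83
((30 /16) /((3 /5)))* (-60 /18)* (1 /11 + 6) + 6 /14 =-58229 /924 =-63.02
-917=-917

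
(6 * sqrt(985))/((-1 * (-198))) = sqrt(985)/33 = 0.95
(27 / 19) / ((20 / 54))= 729 / 190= 3.84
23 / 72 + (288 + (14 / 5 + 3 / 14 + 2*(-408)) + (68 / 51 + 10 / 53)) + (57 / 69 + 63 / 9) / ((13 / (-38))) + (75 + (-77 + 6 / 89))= -1947515802097 / 3554165160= -547.95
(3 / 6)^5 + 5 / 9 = 169 / 288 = 0.59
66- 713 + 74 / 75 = -48451 / 75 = -646.01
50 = 50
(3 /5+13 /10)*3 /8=57 /80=0.71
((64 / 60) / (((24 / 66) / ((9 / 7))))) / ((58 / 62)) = 4092 / 1015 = 4.03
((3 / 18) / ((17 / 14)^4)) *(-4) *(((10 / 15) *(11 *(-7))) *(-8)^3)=-6058049536 / 751689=-8059.25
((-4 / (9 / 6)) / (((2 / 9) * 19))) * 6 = -72 / 19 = -3.79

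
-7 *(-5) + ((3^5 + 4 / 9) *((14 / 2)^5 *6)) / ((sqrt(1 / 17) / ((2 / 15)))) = 35 + 147296548 *sqrt(17) / 45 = 13496017.79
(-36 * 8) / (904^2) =-9 / 25538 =-0.00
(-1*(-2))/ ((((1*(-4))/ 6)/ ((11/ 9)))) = -11/ 3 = -3.67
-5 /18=-0.28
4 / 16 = 1 / 4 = 0.25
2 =2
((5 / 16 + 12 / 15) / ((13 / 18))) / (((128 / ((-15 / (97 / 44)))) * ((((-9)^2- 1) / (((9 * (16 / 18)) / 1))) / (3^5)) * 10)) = -0.20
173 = 173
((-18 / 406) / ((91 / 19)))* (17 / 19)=-0.01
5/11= 0.45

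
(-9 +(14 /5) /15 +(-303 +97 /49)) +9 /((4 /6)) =-2178053 /7350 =-296.33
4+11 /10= 51 /10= 5.10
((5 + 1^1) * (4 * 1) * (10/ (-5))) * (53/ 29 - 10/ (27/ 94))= 413264/ 261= 1583.39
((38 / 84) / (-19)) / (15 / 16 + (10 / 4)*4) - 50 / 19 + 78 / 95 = -126572 / 69825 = -1.81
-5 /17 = -0.29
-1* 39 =-39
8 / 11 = 0.73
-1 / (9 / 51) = -17 / 3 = -5.67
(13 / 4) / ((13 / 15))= 15 / 4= 3.75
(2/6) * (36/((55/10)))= 24/11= 2.18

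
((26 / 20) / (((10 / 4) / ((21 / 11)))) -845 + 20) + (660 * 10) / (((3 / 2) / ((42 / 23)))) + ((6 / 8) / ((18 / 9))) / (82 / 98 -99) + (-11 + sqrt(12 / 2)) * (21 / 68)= 21 * sqrt(6) / 68 + 5964191734593 / 827512400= 7208.13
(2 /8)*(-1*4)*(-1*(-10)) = -10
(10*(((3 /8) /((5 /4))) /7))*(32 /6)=16 /7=2.29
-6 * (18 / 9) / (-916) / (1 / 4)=12 / 229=0.05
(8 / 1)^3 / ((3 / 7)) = 3584 / 3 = 1194.67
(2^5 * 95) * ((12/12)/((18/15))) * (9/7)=22800/7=3257.14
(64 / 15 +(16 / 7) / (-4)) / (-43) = -388 / 4515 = -0.09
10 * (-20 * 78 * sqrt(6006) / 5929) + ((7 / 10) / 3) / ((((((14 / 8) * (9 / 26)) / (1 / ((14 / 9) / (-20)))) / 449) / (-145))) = 6770920 / 21 -15600 * sqrt(6006) / 5929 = 322220.85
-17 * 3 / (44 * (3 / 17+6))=-289 / 1540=-0.19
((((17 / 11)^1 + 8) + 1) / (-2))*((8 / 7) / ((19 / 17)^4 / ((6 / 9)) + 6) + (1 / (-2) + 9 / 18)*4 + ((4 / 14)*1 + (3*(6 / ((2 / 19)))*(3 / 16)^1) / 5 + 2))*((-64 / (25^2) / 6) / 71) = 159923565764 / 14281324509375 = 0.01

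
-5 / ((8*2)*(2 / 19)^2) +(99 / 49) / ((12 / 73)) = -49901 / 3136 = -15.91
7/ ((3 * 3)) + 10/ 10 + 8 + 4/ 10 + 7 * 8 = 2978/ 45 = 66.18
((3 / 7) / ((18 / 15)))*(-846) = -302.14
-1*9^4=-6561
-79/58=-1.36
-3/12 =-0.25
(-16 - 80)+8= -88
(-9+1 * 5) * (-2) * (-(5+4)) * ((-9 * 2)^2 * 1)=-23328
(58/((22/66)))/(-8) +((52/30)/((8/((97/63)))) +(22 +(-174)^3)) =-9956564257/1890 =-5268023.42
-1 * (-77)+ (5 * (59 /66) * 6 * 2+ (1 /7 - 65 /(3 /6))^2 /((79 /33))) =305502630 /42581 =7174.62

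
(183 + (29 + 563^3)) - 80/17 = 178453754.29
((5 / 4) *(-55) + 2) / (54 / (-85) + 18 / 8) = -7565 / 183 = -41.34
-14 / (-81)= 14 / 81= 0.17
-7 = -7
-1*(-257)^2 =-66049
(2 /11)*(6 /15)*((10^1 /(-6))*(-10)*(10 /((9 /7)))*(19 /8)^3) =1200325 /9504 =126.30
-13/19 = -0.68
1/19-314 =-313.95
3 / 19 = 0.16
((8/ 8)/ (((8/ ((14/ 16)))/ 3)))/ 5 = 21/ 320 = 0.07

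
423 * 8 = 3384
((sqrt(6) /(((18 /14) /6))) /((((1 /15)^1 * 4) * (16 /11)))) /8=385 * sqrt(6) /256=3.68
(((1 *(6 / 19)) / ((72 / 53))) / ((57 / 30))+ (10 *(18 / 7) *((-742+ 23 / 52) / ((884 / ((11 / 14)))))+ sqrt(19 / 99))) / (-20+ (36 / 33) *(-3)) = 225750250715 / 312241133568 - sqrt(209) / 768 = 0.70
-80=-80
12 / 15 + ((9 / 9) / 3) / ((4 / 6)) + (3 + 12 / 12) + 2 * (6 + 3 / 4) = 94 / 5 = 18.80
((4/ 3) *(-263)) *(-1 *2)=2104/ 3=701.33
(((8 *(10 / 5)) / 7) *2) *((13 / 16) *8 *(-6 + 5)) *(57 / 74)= -5928 / 259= -22.89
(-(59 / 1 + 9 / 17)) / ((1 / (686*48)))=-33323136 / 17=-1960184.47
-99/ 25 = -3.96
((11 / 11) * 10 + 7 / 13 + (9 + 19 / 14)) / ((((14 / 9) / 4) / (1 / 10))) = 34227 / 6370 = 5.37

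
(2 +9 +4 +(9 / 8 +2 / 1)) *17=2465 / 8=308.12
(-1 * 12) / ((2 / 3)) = -18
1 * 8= 8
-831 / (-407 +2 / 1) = 277 / 135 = 2.05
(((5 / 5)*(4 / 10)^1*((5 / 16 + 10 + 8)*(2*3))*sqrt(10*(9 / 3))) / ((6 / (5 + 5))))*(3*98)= 43071*sqrt(30) / 2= 117954.79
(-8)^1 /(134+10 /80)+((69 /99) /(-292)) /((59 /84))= -3204881 /50835521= -0.06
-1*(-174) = 174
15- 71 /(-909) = 13706 /909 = 15.08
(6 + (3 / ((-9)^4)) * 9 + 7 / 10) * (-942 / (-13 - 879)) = 2557687 / 361260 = 7.08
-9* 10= -90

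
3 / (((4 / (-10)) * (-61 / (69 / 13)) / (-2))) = -1035 / 793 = -1.31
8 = 8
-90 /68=-45 /34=-1.32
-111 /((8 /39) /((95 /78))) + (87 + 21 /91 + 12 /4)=-118317 /208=-568.83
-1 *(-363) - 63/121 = 43860/121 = 362.48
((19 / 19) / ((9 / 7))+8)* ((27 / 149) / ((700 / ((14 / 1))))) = 237 / 7450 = 0.03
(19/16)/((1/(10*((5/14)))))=475/112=4.24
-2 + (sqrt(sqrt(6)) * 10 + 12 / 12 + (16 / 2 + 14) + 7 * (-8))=-35 + 10 * 6^(1 / 4)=-19.35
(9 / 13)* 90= 810 / 13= 62.31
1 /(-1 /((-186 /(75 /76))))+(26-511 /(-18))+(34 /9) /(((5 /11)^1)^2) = 39173 /150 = 261.15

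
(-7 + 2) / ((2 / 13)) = -65 / 2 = -32.50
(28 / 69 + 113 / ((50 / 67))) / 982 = 523799 / 3387900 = 0.15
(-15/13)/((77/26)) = -0.39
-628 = -628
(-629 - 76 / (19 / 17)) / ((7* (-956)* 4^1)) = 697 / 26768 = 0.03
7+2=9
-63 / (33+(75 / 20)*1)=-12 / 7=-1.71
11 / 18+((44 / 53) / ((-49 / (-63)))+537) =3597295 / 6678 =538.68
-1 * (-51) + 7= 58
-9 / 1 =-9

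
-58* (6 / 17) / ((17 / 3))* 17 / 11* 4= -4176 / 187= -22.33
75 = 75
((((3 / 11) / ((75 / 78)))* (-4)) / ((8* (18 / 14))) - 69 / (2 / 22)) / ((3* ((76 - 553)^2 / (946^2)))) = -50950496696 / 51194025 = -995.24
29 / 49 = 0.59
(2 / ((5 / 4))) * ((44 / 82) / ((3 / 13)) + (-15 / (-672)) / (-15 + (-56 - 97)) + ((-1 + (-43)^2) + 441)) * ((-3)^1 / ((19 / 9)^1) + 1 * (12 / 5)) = 3588.94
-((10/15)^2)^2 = -16/81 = -0.20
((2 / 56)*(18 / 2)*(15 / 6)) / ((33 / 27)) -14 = -13.34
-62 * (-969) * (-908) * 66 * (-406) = 1461743879904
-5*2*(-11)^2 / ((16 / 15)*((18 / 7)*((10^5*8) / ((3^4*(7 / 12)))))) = -53361 / 2048000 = -0.03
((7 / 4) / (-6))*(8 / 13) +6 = 227 / 39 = 5.82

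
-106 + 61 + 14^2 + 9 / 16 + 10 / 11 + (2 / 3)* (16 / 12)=242923 / 1584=153.36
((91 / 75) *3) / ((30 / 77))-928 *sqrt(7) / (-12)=7007 / 750 + 232 *sqrt(7) / 3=213.95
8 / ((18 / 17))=68 / 9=7.56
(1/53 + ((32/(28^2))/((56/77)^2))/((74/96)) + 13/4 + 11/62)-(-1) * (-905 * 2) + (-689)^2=5634793845251/11915036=472914.55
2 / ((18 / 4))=4 / 9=0.44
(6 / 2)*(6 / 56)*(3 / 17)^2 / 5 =81 / 40460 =0.00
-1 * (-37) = 37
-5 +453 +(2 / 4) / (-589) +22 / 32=4228423 / 9424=448.69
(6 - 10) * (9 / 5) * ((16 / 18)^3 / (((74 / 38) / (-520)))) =4046848 / 2997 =1350.30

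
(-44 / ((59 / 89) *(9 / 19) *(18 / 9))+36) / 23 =-18086 / 12213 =-1.48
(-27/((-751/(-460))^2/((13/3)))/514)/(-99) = 1375400/1594430827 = 0.00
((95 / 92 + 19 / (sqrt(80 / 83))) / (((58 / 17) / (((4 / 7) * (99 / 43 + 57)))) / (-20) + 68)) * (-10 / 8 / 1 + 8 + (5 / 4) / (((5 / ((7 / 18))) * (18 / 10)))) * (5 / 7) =75655684375 / 1025051038074 + 3026227375 * sqrt(415) / 44567436438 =1.46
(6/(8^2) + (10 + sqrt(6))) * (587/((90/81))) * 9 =47547 * sqrt(6)/10 + 15357681/320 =59639.34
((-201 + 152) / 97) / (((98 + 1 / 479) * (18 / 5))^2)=-281065225 / 69256162885572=-0.00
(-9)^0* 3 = 3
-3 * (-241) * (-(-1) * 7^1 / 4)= 5061 / 4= 1265.25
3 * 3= 9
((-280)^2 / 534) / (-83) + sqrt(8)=-39200 / 22161 + 2 * sqrt(2)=1.06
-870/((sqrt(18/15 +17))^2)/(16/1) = -2175/728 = -2.99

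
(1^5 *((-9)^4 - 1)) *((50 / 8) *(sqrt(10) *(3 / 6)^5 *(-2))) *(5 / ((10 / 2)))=-5125 *sqrt(10) / 2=-8103.34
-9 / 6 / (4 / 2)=-0.75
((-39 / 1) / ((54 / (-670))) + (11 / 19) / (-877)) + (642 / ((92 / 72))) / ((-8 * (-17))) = 57180856675 / 117274194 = 487.58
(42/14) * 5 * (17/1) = 255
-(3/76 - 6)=453/76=5.96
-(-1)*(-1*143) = -143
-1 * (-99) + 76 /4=118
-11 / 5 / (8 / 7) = -1.92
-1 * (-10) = 10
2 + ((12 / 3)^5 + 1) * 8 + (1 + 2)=8205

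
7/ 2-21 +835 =1635/ 2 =817.50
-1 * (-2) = 2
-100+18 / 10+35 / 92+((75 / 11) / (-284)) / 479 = -4208335332 / 43021385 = -97.82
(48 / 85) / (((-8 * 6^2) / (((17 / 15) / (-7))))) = 1 / 3150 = 0.00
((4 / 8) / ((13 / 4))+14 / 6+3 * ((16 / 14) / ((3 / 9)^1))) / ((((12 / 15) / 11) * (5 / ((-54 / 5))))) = -379.35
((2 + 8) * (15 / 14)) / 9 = 25 / 21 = 1.19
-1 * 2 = -2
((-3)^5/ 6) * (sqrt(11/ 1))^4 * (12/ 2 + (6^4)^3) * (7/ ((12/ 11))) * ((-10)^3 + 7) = 271878032423489877/ 4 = 67969508105872469.25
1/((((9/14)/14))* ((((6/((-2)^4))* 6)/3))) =784/27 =29.04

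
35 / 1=35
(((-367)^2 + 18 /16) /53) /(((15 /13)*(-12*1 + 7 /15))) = -14007773 /73352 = -190.97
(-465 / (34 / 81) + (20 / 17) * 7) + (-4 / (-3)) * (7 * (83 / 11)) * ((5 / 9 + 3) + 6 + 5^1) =-752249 / 10098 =-74.49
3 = 3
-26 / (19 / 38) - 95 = -147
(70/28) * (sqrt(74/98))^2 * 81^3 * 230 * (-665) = -1074108691125/7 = -153444098732.14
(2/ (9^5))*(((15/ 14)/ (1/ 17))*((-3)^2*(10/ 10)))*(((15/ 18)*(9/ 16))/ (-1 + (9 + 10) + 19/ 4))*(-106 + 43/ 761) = -0.01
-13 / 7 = -1.86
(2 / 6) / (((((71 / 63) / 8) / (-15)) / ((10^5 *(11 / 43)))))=-2772000000 / 3053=-907959.38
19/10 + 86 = 879/10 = 87.90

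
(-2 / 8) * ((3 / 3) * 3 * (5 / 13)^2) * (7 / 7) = -75 / 676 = -0.11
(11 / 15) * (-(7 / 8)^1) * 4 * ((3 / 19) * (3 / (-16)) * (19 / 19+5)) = 693 / 1520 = 0.46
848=848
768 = 768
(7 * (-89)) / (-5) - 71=268 / 5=53.60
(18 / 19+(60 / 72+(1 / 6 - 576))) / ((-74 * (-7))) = -10907 / 9842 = -1.11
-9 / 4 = -2.25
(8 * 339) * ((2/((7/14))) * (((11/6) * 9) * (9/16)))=100683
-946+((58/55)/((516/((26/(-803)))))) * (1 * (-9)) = -1796542739/1899095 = -946.00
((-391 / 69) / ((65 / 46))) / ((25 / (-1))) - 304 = -303.84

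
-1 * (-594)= 594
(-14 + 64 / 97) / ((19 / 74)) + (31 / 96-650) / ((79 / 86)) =-5305787633 / 6988656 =-759.20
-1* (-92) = 92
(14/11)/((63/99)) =2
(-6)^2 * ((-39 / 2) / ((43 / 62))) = -43524 / 43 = -1012.19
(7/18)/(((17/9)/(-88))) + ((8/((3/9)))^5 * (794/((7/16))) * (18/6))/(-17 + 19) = 2579507967892/119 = 21676537545.31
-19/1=-19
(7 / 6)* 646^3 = 943551476 / 3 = 314517158.67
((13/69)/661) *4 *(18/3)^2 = 624/15203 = 0.04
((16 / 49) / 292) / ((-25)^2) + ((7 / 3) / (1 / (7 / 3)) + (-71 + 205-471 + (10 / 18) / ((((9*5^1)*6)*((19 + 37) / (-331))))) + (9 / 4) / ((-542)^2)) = -105829325240953409 / 319178625255000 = -331.57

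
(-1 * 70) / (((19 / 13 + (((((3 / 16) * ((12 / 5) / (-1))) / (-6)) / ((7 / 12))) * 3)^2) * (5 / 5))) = -4459000 / 102577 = -43.47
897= 897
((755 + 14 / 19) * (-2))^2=824723524 / 361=2284552.70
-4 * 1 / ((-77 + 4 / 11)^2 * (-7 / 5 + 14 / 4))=-4840 / 14923629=-0.00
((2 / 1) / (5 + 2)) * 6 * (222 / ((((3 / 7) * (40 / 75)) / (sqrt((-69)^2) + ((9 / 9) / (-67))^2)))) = 515720430 / 4489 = 114885.37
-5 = -5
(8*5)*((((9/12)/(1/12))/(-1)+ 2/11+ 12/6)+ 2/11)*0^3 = 0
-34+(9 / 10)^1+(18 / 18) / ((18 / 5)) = -1477 / 45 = -32.82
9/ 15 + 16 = 16.60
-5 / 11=-0.45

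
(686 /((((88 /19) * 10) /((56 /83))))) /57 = 0.18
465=465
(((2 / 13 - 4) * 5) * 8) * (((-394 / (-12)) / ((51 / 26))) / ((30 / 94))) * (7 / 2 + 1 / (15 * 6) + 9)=-417025360 / 4131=-100950.22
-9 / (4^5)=-9 / 1024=-0.01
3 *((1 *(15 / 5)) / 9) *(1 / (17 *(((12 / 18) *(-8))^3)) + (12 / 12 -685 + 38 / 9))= -426008819 / 626688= -679.78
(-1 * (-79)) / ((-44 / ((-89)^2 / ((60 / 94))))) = -29410673 / 1320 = -22280.81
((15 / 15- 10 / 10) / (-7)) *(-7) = 0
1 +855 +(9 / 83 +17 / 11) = 783038 / 913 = 857.65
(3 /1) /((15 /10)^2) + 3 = 13 /3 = 4.33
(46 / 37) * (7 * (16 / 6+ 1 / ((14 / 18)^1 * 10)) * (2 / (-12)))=-13501 / 3330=-4.05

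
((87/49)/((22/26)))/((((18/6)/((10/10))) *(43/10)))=3770/23177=0.16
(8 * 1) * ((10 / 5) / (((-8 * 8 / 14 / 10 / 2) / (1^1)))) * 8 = -560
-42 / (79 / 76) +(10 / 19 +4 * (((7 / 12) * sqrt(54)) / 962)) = -59858 / 1501 +7 * sqrt(6) / 962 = -39.86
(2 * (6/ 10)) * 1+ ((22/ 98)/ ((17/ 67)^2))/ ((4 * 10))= 729107/ 566440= 1.29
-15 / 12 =-5 / 4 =-1.25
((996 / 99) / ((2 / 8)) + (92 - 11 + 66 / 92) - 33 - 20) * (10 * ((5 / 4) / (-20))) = -523405 / 12144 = -43.10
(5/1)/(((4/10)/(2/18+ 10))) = 126.39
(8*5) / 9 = 40 / 9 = 4.44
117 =117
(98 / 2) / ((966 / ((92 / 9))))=14 / 27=0.52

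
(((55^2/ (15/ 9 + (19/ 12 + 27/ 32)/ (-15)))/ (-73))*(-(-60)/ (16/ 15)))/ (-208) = 7.45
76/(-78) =-38/39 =-0.97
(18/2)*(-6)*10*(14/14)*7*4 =-15120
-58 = -58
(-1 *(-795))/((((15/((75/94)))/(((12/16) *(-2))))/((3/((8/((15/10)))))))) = -107325/3008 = -35.68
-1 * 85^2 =-7225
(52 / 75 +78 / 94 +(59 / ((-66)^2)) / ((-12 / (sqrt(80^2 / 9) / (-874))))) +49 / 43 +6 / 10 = 1412095084121 / 432800888850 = 3.26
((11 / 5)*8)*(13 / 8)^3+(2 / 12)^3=652549 / 8640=75.53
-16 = -16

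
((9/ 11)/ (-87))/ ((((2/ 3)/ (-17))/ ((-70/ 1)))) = -16.79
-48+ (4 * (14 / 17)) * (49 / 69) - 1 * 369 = -486397 / 1173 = -414.66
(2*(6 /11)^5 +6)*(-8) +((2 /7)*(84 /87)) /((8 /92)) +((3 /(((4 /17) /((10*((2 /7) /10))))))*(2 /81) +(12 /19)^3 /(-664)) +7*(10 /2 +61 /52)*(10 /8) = 8.50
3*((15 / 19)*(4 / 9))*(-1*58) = -1160 / 19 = -61.05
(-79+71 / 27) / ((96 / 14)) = -7217 / 648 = -11.14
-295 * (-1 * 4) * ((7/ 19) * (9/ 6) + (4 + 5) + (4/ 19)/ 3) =647230/ 57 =11354.91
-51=-51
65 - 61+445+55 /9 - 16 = 3952 /9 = 439.11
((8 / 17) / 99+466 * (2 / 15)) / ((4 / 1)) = 130723 / 8415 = 15.53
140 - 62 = 78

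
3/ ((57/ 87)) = 87/ 19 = 4.58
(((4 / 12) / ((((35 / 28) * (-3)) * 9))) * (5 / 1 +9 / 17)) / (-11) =376 / 75735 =0.00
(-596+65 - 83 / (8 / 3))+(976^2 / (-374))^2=1814644815959 / 279752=6486619.63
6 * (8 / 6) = 8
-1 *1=-1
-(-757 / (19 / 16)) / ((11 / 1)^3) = 12112 / 25289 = 0.48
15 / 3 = 5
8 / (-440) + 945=944.98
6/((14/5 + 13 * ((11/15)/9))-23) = -405/1292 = -0.31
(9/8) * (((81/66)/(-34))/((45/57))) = -0.05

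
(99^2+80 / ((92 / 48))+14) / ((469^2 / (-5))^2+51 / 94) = 532756750 / 104603703397727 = 0.00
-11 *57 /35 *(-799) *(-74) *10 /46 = -37072002 /161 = -230260.88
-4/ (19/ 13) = -52/ 19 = -2.74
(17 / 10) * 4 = 34 / 5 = 6.80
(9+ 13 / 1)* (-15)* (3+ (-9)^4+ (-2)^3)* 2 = -4326960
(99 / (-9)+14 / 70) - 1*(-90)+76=776 / 5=155.20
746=746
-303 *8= -2424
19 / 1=19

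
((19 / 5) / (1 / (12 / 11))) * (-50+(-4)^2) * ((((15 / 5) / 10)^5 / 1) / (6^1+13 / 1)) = -12393 / 687500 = -0.02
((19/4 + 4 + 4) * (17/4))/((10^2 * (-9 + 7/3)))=-0.08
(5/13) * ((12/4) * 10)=150/13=11.54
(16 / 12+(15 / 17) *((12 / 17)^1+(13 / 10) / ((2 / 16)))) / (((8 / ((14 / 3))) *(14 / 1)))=2413 / 5202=0.46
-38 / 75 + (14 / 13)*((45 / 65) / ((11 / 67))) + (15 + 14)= 4605833 / 139425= 33.03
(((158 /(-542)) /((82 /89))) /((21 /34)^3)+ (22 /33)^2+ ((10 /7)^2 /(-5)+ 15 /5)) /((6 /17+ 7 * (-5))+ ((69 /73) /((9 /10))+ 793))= 216252933277 /96973979650506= 0.00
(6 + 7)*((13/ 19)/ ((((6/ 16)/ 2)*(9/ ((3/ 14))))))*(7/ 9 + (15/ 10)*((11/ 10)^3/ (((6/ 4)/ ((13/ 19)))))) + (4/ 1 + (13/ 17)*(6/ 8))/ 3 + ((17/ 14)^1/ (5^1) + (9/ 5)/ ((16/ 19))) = 40447569761/ 6959358000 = 5.81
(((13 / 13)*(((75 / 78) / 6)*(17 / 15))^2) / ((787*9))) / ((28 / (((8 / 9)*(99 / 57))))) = 79475 / 309493724904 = 0.00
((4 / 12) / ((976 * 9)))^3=1 / 18299564126208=0.00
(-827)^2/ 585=683929/ 585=1169.11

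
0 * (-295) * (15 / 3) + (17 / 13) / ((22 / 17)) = 289 / 286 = 1.01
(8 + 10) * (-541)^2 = 5268258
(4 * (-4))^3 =-4096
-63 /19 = -3.32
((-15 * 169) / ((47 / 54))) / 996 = -22815 / 7802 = -2.92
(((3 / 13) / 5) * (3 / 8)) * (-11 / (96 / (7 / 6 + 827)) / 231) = -4969 / 698880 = -0.01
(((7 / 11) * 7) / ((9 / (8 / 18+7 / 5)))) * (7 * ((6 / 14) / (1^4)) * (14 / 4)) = 28469 / 2970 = 9.59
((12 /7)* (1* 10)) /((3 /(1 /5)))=8 /7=1.14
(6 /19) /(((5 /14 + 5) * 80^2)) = 7 /760000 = 0.00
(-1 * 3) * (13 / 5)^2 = -507 / 25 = -20.28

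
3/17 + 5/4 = 97/68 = 1.43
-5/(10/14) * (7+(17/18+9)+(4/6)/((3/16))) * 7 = -2009/2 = -1004.50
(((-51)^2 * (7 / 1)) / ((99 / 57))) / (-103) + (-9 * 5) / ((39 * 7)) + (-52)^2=268280216 / 103103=2602.06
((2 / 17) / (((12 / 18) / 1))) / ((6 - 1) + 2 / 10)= 0.03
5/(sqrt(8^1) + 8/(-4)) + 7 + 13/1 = 5* sqrt(2)/2 + 45/2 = 26.04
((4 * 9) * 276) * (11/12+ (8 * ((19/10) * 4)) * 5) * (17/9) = 5722676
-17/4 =-4.25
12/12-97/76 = -0.28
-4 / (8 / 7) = -7 / 2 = -3.50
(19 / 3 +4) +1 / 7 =220 / 21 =10.48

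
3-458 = -455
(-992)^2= 984064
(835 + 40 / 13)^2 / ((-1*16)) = -118701025 / 2704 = -43898.31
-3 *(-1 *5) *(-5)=-75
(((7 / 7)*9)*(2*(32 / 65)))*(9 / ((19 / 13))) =5184 / 95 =54.57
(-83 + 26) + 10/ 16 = -451/ 8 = -56.38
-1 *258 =-258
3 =3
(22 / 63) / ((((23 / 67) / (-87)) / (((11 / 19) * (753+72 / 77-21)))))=-804137752 / 21413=-37553.72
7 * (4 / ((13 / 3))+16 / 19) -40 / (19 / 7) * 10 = -33348 / 247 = -135.01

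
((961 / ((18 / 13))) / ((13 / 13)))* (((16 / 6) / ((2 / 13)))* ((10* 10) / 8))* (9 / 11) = 4060225 / 33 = 123037.12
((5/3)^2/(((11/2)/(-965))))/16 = -24125/792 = -30.46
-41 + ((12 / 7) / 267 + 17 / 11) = -270338 / 6853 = -39.45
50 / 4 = 25 / 2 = 12.50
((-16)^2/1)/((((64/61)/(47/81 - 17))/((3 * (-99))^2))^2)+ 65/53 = 103427157656055185/212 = 487863951207807.48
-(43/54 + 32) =-32.80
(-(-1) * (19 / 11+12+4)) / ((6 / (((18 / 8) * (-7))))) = -4095 / 88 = -46.53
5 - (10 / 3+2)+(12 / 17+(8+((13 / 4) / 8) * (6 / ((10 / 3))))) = 74287 / 8160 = 9.10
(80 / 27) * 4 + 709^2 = 13572707 / 27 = 502692.85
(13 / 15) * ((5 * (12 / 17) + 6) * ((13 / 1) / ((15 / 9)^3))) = 246402 / 10625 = 23.19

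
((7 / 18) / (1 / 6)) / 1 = 2.33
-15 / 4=-3.75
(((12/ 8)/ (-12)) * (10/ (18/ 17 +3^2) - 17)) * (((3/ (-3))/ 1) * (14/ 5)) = -19159/ 3420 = -5.60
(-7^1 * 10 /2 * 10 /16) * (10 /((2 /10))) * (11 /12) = -48125 /48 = -1002.60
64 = 64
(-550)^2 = 302500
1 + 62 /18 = 40 /9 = 4.44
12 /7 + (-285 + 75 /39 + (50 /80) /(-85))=-3482235 /12376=-281.37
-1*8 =-8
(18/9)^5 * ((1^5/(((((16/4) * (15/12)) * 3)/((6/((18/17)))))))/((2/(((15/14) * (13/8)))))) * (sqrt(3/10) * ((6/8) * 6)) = 663 * sqrt(30)/140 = 25.94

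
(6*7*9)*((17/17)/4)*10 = 945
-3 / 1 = -3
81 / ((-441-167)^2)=81 / 369664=0.00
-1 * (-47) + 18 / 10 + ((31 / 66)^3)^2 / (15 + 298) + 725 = 100093689945044357 / 129353431775040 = 773.80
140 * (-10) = -1400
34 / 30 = 17 / 15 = 1.13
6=6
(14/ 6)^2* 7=343/ 9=38.11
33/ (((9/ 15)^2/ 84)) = 7700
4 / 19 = 0.21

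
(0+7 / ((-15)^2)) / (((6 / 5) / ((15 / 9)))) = 7 / 162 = 0.04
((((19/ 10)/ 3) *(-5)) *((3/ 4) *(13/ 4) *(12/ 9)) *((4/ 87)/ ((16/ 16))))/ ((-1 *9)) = 247/ 4698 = 0.05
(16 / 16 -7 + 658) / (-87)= -652 / 87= -7.49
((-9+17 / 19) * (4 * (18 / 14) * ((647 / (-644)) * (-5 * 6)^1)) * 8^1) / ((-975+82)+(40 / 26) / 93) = 3379203360 / 300231673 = 11.26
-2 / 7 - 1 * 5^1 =-37 / 7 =-5.29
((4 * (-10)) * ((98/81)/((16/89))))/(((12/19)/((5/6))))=-2071475/5832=-355.19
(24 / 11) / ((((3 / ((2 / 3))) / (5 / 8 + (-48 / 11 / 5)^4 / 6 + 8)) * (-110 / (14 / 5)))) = -2979531394 / 27680640625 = -0.11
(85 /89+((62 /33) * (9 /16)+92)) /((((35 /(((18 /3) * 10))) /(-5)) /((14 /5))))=-2208903 /979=-2256.28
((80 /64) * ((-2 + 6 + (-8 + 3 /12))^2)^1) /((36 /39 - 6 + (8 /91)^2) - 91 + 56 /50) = -232903125 /1258038848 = -0.19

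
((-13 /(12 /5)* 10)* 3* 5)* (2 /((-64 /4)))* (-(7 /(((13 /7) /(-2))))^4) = -327992.77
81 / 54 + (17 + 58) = 153 / 2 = 76.50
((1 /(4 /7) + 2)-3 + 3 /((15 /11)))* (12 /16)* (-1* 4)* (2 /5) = -177 /50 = -3.54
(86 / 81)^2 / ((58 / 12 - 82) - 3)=-14792 / 1051947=-0.01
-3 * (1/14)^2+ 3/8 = 141/392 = 0.36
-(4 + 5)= -9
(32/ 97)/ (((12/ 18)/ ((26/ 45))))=416/ 1455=0.29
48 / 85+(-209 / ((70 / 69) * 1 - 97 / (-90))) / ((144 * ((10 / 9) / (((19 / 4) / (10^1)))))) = 2527143 / 9424256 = 0.27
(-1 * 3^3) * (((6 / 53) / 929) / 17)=-162 / 837029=-0.00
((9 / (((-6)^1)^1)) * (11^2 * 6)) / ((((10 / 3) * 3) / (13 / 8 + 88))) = -780813 / 80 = -9760.16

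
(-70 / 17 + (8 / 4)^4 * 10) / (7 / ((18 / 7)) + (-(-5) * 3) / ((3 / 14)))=47700 / 22253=2.14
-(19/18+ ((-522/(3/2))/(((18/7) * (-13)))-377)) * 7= 598745/234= 2558.74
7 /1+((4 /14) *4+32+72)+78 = 1331 /7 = 190.14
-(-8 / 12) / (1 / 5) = 10 / 3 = 3.33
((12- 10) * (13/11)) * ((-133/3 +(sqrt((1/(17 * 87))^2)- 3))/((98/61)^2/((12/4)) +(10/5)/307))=-129.06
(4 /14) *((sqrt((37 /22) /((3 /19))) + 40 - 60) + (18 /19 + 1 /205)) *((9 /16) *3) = -2003157 /218120 + 9 *sqrt(46398) /1232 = -7.61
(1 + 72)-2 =71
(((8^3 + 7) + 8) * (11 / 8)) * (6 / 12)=5797 / 16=362.31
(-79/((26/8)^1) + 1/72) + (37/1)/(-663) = -387451/15912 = -24.35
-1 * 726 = -726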